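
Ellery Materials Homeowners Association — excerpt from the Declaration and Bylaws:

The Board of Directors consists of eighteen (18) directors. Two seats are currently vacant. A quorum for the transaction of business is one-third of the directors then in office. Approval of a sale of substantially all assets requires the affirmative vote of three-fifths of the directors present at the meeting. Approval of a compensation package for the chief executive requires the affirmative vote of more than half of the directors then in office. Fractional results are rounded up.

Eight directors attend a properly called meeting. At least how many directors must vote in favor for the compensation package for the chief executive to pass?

The compensation package for the chief executive requires a majority of the directors then in office (16).
A majority of 16 is 9.
(Only 8 can vote, so the compensation package for the chief executive cannot pass at this meeting, but the required vote is still 9.)

9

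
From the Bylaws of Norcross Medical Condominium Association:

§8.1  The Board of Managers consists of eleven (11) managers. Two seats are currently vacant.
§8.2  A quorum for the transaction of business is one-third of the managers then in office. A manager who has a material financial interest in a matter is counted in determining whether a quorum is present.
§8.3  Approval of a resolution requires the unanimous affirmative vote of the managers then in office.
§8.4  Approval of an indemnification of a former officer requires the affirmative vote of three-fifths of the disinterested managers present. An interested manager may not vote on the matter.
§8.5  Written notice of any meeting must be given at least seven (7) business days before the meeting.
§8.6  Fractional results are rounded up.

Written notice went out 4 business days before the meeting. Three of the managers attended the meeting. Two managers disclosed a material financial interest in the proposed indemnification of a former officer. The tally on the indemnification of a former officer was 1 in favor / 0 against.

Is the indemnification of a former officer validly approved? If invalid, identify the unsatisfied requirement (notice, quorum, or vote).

Notice: 4 business days given; 7 required (4 < 7). Not satisfied.
Quorum: 3 present (interested managers count toward quorum); quorum is 3. Satisfied.
Vote: the indemnification of a former officer requires three-fifths of the disinterested managers present (3 − 2 = 1). 3/5 of 1 = 0.60, rounded up to 1, so 1 affirmative vote is needed; 1 voted in favor. Satisfied.

Invalid — notice requirement not satisfied.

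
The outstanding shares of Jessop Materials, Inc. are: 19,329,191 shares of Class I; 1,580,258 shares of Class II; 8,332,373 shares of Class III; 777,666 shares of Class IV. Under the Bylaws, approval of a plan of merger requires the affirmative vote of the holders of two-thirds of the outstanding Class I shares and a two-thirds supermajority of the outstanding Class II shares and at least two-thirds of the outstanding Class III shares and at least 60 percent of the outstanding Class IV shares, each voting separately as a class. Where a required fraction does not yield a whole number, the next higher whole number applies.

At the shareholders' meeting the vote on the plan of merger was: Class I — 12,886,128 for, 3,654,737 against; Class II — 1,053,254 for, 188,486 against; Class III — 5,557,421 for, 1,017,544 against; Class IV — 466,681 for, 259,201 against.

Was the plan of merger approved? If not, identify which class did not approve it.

Class I: 2/3 of 19329191 = 12886127.33, rounded up to 12886128; 12,886,128 required, 12,886,128 in favor — approved.
Class II: 2/3 of 1580258 = 1053505.33, rounded up to 1053506; 1,053,506 required, 1,053,254 in favor — not approved.
Class III: 2/3 of 8332373 = 5554915.33, rounded up to 5554916; 5,554,916 required, 5,557,421 in favor — approved.
Class IV: 3/5 of 777666 = 466599.60, rounded up to 466600; 466,600 required, 466,681 in favor — approved.

Not approved — the Class II shares did not give the required vote.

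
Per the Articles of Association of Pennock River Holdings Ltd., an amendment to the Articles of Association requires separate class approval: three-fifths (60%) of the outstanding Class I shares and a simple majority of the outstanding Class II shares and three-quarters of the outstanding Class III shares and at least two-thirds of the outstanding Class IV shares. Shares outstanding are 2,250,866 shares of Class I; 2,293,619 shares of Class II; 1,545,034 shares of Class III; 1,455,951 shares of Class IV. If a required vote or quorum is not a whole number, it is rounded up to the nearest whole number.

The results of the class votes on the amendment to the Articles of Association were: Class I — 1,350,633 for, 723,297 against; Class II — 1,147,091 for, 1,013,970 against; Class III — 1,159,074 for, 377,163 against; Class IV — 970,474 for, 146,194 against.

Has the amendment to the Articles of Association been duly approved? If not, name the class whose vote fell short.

Not approved — the Class IV shares did not give the required vote.

Class I: 3/5 of 2250866 = 1350519.60, rounded up to 1350520; 1,350,520 required, 1,350,633 in favor — approved.
Class II: a majority of 2293619 is 1146810; 1,146,810 required, 1,147,091 in favor — approved.
Class III: 3/4 of 1545034 = 1158775.50, rounded up to 1158776; 1,158,776 required, 1,159,074 in favor — approved.
Class IV: 2/3 of 1455951 = 970634; 970,634 required, 970,474 in favor — not approved.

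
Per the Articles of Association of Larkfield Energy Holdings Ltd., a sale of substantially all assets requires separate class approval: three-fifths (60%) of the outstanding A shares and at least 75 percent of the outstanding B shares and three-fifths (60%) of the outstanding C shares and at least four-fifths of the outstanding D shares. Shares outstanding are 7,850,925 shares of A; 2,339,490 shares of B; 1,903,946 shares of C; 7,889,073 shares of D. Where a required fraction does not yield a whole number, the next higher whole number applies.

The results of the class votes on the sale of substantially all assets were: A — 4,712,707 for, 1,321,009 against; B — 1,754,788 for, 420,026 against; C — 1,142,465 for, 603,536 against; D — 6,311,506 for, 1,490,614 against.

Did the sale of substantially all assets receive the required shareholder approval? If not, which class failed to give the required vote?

Approved — every class gave the required vote.

A: 3/5 of 7850925 = 4710555; 4,710,555 required, 4,712,707 in favor — approved.
B: 3/4 of 2339490 = 1754617.50, rounded up to 1754618; 1,754,618 required, 1,754,788 in favor — approved.
C: 3/5 of 1903946 = 1142367.60, rounded up to 1142368; 1,142,368 required, 1,142,465 in favor — approved.
D: 4/5 of 7889073 = 6311258.40, rounded up to 6311259; 6,311,259 required, 6,311,506 in favor — approved.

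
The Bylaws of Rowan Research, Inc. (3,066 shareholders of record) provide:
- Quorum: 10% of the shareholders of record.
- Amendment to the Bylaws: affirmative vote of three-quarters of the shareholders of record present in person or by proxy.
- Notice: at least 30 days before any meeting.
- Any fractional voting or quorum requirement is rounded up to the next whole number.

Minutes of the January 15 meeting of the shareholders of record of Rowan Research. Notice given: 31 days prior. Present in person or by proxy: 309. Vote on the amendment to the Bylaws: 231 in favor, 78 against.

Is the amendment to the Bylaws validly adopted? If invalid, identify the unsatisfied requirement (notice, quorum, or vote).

Notice: 31 days given; 30 required. Satisfied.
Quorum: 10% of 3,066 = 306.60, rounded up to 307; 309 present. Satisfied.
Vote: requires three-fourths of those present (309); 3/4 of 309 = 231.75, rounded up to 232, so 232 needed; 231 in favor. Not satisfied.

Invalid — vote requirement not satisfied.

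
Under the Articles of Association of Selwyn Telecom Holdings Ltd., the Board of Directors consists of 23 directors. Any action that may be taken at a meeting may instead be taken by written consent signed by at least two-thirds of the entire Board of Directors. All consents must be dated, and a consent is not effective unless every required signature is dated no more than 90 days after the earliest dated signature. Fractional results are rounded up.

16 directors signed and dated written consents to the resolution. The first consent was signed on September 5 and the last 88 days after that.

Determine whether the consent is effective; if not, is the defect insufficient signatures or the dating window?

Signatures required: at least two-thirds of 23 — 2/3 of 23 = 15.33, rounded up to 16, so 16 needed; 16 signed. Sufficient.
Dating window: the latest signature is 88 days after the earliest; the limit is 90 days. Within the window.

Effective — both the signature and dating-window requirements are satisfied.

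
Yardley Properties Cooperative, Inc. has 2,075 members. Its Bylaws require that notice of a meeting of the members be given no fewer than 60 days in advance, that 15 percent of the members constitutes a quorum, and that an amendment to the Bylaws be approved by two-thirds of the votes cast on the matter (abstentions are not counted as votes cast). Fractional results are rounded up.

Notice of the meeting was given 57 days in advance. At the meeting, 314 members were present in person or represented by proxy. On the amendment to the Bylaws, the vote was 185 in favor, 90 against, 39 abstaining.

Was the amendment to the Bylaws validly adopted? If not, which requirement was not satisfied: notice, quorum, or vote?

Invalid — notice requirement not satisfied.

Notice: 57 days given; 60 required. Not satisfied.
Quorum: 15% of 2,075 = 311.25, rounded up to 312; 314 present. Satisfied.
Vote: requires two-thirds of the votes cast (314 − 39 abstaining = 275); 2/3 of 275 = 183.33, rounded up to 184, so 184 needed; 185 in favor. Satisfied.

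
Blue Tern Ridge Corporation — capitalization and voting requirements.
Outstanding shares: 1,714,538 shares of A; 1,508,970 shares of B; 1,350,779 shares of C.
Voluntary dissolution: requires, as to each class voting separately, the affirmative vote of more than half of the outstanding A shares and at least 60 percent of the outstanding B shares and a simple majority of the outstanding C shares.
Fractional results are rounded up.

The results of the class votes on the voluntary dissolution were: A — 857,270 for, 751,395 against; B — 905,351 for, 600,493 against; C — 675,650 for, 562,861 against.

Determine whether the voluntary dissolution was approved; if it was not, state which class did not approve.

Not approved — the B shares did not give the required vote.

A: a majority of 1714538 is 857270; 857,270 required, 857,270 in favor — approved.
B: 3/5 of 1508970 = 905382; 905,382 required, 905,351 in favor — not approved.
C: a majority of 1350779 is 675390; 675,390 required, 675,650 in favor — approved.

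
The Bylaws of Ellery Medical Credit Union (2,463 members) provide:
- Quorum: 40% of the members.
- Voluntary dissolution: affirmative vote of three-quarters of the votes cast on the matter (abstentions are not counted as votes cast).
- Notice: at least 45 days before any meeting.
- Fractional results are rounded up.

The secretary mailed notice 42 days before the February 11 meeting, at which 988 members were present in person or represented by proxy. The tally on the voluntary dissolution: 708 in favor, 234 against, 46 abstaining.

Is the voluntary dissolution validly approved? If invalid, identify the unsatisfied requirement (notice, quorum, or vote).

Notice: 42 days given; 45 required. Not satisfied.
Quorum: 40% of 2,463 = 985.20, rounded up to 986; 988 present. Satisfied.
Vote: requires three-fourths of the votes cast (988 − 46 abstaining = 942); 3/4 of 942 = 706.50, rounded up to 707, so 707 needed; 708 in favor. Satisfied.

Invalid — notice requirement not satisfied.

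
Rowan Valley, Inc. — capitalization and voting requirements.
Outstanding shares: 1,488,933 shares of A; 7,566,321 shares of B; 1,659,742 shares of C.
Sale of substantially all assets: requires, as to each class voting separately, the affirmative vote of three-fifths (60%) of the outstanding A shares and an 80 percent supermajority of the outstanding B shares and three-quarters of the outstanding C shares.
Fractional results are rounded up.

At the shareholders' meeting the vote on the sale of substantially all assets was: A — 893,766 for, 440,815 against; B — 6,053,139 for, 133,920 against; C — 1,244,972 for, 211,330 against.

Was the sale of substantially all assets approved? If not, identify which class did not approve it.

A: 3/5 of 1488933 = 893359.80, rounded up to 893360; 893,360 required, 893,766 in favor — approved.
B: 4/5 of 7566321 = 6053056.80, rounded up to 6053057; 6,053,057 required, 6,053,139 in favor — approved.
C: 3/4 of 1659742 = 1244806.50, rounded up to 1244807; 1,244,807 required, 1,244,972 in favor — approved.

Approved — every class gave the required vote.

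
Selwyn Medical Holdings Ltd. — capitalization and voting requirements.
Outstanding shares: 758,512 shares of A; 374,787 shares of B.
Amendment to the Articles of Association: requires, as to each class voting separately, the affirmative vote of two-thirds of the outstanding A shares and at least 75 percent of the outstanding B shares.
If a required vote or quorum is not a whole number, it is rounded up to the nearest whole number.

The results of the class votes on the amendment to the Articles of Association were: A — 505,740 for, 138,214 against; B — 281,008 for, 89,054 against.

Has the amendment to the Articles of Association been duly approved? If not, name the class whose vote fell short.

A: 2/3 of 758512 = 505674.67, rounded up to 505675; 505,675 required, 505,740 in favor — approved.
B: 3/4 of 374787 = 281090.25, rounded up to 281091; 281,091 required, 281,008 in favor — not approved.

Not approved — the B shares did not give the required vote.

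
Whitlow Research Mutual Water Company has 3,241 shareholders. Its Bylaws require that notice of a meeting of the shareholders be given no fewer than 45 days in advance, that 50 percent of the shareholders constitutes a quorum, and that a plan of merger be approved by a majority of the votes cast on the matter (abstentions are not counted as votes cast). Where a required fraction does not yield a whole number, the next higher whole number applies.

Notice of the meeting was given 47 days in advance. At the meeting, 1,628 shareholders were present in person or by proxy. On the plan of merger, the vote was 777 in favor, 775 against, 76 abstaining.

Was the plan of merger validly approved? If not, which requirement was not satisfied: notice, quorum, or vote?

Valid — all requirements satisfied.

Notice: 47 days given; 45 required. Satisfied.
Quorum: 50% of 3,241 = 1,620.50, rounded up to 1,621; 1,628 present. Satisfied.
Vote: requires a majority of the votes cast (1,628 − 76 abstaining = 1,552); a majority of 1552 is 777, so 777 needed; 777 in favor. Satisfied.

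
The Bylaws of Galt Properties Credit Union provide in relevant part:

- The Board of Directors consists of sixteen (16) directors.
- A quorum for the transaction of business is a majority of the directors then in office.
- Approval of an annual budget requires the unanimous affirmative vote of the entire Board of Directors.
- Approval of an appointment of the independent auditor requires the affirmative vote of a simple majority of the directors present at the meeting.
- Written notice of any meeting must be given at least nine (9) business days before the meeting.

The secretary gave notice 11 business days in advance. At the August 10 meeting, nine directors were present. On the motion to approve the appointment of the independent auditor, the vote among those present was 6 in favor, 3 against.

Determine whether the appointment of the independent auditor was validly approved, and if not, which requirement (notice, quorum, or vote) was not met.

Notice: 11 business days given; 9 required (11 ≥ 9). Satisfied.
Quorum: 9 present; quorum is 9. Satisfied.
Vote: the appointment of the independent auditor requires a majority of the directors present (9). A majority of 9 is 5, so 5 affirmative votes are needed; 6 voted in favor. Satisfied.

Valid — all requirements satisfied.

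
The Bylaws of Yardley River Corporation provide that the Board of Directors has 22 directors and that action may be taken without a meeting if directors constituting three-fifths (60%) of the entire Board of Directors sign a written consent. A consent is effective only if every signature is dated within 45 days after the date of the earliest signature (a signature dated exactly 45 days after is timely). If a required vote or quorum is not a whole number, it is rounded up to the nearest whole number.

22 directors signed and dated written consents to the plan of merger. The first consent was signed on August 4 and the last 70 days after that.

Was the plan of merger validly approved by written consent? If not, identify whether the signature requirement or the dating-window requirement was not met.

Not effective — dating-window requirement not satisfied.

Signatures required: three-fifths (60%) of 22 — 3/5 of 22 = 13.20, rounded up to 14, so 14 needed; 22 signed. Sufficient.
Dating window: the latest signature is 70 days after the earliest; the limit is 45 days. Outside the window.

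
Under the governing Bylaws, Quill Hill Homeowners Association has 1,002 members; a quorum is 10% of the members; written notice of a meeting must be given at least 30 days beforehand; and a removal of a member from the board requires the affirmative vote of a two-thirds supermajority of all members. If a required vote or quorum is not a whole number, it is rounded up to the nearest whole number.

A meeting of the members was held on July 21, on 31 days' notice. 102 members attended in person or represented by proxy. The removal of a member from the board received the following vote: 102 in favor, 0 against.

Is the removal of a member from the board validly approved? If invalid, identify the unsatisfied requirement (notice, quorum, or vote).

Notice: 31 days given; 30 required. Satisfied.
Quorum: 10% of 1,002 = 100.20, rounded up to 101; 102 present. Satisfied.
Vote: requires two-thirds of all members (1,002); 2/3 of 1002 = 668, so 668 needed; 102 in favor. Not satisfied.

Invalid — vote requirement not satisfied.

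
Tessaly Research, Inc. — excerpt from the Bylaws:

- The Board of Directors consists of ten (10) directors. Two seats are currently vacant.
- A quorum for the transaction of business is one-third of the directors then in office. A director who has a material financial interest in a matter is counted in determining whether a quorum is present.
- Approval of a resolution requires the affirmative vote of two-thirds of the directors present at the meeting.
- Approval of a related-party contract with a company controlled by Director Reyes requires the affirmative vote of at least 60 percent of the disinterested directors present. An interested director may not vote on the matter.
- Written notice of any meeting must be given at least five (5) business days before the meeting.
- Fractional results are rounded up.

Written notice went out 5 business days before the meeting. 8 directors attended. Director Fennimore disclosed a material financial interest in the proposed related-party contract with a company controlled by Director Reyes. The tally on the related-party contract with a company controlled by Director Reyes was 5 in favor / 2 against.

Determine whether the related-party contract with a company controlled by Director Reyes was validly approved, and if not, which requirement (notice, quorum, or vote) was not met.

Notice: 5 business days given; 5 required (5 ≥ 5). Satisfied.
Quorum: 8 present (interested directors count toward quorum); quorum is 3. Satisfied.
Vote: the related-party contract with a company controlled by Director Reyes requires three-fifths of the disinterested directors present (8 − 1 = 7). 3/5 of 7 = 4.20, rounded up to 5, so 5 affirmative votes are needed; 5 voted in favor. Satisfied.

Valid — all requirements satisfied.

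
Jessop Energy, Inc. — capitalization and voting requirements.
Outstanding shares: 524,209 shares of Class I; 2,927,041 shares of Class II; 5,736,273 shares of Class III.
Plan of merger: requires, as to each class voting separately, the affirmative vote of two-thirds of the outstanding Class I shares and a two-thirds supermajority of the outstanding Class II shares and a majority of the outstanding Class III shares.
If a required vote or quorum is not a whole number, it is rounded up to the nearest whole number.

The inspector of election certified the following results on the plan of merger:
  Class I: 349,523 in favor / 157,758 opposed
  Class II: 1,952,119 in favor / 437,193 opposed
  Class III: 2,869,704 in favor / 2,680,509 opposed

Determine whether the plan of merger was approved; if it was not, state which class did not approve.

Class I: 2/3 of 524209 = 349472.67, rounded up to 349473; 349,473 required, 349,523 in favor — approved.
Class II: 2/3 of 2927041 = 1951360.67, rounded up to 1951361; 1,951,361 required, 1,952,119 in favor — approved.
Class III: a majority of 5736273 is 2868137; 2,868,137 required, 2,869,704 in favor — approved.

Approved — every class gave the required vote.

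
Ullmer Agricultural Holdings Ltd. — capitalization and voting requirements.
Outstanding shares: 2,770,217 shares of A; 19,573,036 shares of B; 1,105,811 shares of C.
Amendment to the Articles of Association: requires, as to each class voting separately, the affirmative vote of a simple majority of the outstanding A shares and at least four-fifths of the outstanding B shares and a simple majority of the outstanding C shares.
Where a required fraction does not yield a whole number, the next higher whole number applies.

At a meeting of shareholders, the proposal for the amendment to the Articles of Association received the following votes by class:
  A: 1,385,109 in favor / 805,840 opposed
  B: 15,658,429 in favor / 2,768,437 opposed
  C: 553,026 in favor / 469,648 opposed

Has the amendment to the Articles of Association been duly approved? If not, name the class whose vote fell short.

Approved — every class gave the required vote.

A: a majority of 2770217 is 1385109; 1,385,109 required, 1,385,109 in favor — approved.
B: 4/5 of 19573036 = 15658428.80, rounded up to 15658429; 15,658,429 required, 15,658,429 in favor — approved.
C: a majority of 1105811 is 552906; 552,906 required, 553,026 in favor — approved.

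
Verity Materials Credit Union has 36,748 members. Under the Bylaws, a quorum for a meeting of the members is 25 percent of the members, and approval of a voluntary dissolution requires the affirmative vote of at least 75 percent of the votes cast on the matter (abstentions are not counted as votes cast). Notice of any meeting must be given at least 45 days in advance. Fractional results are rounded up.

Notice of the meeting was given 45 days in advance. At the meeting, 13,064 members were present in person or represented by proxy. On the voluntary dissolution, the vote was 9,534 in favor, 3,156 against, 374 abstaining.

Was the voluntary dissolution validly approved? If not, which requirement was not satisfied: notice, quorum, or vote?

Valid — all requirements satisfied.

Notice: 45 days given; 45 required. Satisfied.
Quorum: 25% of 36,748 = 9,187; 13,064 present. Satisfied.
Vote: requires three-fourths of the votes cast (13,064 − 374 abstaining = 12,690); 3/4 of 12690 = 9517.50, rounded up to 9518, so 9,518 needed; 9,534 in favor. Satisfied.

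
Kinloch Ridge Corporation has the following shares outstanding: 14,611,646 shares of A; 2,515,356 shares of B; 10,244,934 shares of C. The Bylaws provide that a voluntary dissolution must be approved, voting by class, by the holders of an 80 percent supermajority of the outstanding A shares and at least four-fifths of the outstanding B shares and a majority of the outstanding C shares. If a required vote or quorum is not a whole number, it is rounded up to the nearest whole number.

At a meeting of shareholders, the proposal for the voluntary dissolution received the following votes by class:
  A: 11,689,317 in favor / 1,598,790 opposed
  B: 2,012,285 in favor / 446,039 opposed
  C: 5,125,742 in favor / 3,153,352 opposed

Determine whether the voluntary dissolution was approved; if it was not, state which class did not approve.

Approved — every class gave the required vote.

A: 4/5 of 14611646 = 11689316.80, rounded up to 11689317; 11,689,317 required, 11,689,317 in favor — approved.
B: 4/5 of 2515356 = 2012284.80, rounded up to 2012285; 2,012,285 required, 2,012,285 in favor — approved.
C: a majority of 10244934 is 5122468; 5,122,468 required, 5,125,742 in favor — approved.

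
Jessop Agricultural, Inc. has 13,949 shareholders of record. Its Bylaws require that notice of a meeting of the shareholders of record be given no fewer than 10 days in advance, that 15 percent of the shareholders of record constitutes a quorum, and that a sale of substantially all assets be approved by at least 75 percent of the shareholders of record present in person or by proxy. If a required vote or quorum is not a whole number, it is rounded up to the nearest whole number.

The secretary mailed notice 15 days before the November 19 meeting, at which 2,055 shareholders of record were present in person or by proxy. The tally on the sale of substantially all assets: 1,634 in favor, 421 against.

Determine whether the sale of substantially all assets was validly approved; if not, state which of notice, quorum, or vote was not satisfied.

Notice: 15 days given; 10 required. Satisfied.
Quorum: 15% of 13,949 = 2,092.35, rounded up to 2,093; 2,055 present. Not satisfied.
Vote: requires three-fourths of those present (2,055); 3/4 of 2055 = 1541.25, rounded up to 1542, so 1,542 needed; 1,634 in favor. Satisfied.

Invalid — quorum requirement not satisfied.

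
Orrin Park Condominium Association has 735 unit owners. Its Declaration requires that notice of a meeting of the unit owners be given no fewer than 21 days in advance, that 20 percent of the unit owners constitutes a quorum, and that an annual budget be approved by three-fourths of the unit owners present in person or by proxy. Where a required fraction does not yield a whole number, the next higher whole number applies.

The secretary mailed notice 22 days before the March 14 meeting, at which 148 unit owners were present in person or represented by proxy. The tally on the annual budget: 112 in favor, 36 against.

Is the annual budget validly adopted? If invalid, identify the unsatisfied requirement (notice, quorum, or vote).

Valid — all requirements satisfied.

Notice: 22 days given; 21 required. Satisfied.
Quorum: 20% of 735 = 147; 148 present. Satisfied.
Vote: requires three-fourths of those present (148); 3/4 of 148 = 111, so 111 needed; 112 in favor. Satisfied.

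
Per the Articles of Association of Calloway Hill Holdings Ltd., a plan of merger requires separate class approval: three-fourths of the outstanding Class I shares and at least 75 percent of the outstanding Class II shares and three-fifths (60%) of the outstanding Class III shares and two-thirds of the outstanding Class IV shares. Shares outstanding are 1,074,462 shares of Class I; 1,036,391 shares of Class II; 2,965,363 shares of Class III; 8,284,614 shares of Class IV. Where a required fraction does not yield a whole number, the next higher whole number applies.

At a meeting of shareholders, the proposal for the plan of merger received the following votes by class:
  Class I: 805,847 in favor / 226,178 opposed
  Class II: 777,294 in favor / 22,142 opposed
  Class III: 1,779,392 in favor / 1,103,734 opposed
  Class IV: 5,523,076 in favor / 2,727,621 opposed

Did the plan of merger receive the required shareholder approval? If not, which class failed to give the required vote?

Approved — every class gave the required vote.

Class I: 3/4 of 1074462 = 805846.50, rounded up to 805847; 805,847 required, 805,847 in favor — approved.
Class II: 3/4 of 1036391 = 777293.25, rounded up to 777294; 777,294 required, 777,294 in favor — approved.
Class III: 3/5 of 2965363 = 1779217.80, rounded up to 1779218; 1,779,218 required, 1,779,392 in favor — approved.
Class IV: 2/3 of 8284614 = 5523076; 5,523,076 required, 5,523,076 in favor — approved.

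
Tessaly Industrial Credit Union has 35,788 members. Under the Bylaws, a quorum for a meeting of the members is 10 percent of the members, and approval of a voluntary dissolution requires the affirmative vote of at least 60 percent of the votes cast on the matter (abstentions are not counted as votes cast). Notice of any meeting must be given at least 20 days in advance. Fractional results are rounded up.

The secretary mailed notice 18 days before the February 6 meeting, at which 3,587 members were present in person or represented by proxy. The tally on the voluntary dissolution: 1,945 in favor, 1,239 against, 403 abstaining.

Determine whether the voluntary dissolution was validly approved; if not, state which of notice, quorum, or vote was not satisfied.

Notice: 18 days given; 20 required. Not satisfied.
Quorum: 10% of 35,788 = 3,578.80, rounded up to 3,579; 3,587 present. Satisfied.
Vote: requires three-fifths of the votes cast (3,587 − 403 abstaining = 3,184); 3/5 of 3184 = 1910.40, rounded up to 1911, so 1,911 needed; 1,945 in favor. Satisfied.

Invalid — notice requirement not satisfied.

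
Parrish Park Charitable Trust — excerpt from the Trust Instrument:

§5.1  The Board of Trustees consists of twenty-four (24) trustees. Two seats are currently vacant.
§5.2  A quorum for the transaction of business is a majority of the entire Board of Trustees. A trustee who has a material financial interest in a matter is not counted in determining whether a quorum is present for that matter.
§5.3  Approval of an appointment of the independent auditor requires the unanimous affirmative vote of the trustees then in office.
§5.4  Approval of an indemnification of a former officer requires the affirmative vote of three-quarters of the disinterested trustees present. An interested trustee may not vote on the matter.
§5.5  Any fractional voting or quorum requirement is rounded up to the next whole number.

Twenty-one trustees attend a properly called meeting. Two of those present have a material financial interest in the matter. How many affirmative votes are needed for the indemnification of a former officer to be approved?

15

The indemnification of a former officer requires three-fourths of the disinterested trustees present (21 − 2 = 19).
3/4 of 19 = 14.25, rounded up to 15.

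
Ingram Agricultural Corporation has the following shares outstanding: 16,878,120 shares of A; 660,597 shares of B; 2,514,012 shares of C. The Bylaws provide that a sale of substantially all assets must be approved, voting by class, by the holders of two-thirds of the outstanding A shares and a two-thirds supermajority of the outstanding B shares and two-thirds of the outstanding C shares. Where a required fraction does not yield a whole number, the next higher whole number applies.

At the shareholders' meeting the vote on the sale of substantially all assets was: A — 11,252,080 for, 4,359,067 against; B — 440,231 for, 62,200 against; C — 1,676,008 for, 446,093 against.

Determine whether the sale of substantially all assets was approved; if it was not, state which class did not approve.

Not approved — the B shares did not give the required vote.

A: 2/3 of 16878120 = 11252080; 11,252,080 required, 11,252,080 in favor — approved.
B: 2/3 of 660597 = 440398; 440,398 required, 440,231 in favor — not approved.
C: 2/3 of 2514012 = 1676008; 1,676,008 required, 1,676,008 in favor — approved.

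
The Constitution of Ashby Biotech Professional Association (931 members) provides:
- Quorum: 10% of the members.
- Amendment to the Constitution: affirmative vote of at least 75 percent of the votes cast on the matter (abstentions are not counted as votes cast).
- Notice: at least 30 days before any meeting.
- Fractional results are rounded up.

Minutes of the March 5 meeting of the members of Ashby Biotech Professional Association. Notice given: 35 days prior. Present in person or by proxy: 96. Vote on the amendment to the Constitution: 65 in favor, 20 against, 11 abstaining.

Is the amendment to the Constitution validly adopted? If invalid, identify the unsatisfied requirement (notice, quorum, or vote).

Notice: 35 days given; 30 required. Satisfied.
Quorum: 10% of 931 = 93.10, rounded up to 94; 96 present. Satisfied.
Vote: requires three-fourths of the votes cast (96 − 11 abstaining = 85); 3/4 of 85 = 63.75, rounded up to 64, so 64 needed; 65 in favor. Satisfied.

Valid — all requirements satisfied.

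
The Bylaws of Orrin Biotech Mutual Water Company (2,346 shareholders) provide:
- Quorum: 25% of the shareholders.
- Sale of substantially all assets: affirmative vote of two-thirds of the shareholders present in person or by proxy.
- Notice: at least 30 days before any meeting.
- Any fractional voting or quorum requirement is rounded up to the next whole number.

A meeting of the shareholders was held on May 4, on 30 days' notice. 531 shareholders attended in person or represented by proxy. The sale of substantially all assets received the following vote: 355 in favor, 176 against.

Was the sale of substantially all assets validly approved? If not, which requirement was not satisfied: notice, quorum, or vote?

Notice: 30 days given; 30 required. Satisfied.
Quorum: 25% of 2,346 = 586.50, rounded up to 587; 531 present. Not satisfied.
Vote: requires two-thirds of those present (531); 2/3 of 531 = 354, so 354 needed; 355 in favor. Satisfied.

Invalid — quorum requirement not satisfied.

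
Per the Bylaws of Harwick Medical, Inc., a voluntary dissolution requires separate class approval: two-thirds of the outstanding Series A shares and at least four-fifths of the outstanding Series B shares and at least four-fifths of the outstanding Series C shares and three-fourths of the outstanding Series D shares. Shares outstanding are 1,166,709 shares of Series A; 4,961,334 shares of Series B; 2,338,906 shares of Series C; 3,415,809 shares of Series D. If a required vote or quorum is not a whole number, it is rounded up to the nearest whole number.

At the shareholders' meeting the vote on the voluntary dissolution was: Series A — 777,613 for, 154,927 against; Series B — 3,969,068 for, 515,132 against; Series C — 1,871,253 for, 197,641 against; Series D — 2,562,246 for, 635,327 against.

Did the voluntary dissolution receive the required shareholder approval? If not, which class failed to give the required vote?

Series A: 2/3 of 1166709 = 777806; 777,806 required, 777,613 in favor — not approved.
Series B: 4/5 of 4961334 = 3969067.20, rounded up to 3969068; 3,969,068 required, 3,969,068 in favor — approved.
Series C: 4/5 of 2338906 = 1871124.80, rounded up to 1871125; 1,871,125 required, 1,871,253 in favor — approved.
Series D: 3/4 of 3415809 = 2561856.75, rounded up to 2561857; 2,561,857 required, 2,562,246 in favor — approved.

Not approved — the Series A shares did not give the required vote.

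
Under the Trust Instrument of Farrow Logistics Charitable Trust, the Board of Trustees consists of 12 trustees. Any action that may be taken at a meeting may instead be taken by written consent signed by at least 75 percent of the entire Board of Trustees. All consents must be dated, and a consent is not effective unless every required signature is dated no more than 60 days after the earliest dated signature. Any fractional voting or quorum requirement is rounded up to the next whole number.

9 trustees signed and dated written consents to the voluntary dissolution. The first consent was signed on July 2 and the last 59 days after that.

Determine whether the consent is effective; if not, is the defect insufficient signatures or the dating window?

Effective — both the signature and dating-window requirements are satisfied.

Signatures required: at least 75 percent of 12 — 3/4 of 12 = 9, so 9 needed; 9 signed. Sufficient.
Dating window: the latest signature is 59 days after the earliest; the limit is 60 days. Within the window.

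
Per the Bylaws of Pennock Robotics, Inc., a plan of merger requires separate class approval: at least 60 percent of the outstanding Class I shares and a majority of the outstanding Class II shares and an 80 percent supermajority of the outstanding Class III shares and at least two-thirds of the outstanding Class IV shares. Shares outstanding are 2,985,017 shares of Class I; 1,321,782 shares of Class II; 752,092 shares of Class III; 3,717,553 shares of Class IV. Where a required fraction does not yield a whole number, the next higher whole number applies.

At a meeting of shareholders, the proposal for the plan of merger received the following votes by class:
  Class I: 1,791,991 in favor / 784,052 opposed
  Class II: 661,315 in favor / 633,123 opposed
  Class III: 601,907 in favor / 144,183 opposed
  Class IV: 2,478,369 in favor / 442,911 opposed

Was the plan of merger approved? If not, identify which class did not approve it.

Class I: 3/5 of 2985017 = 1791010.20, rounded up to 1791011; 1,791,011 required, 1,791,991 in favor — approved.
Class II: a majority of 1321782 is 660892; 660,892 required, 661,315 in favor — approved.
Class III: 4/5 of 752092 = 601673.60, rounded up to 601674; 601,674 required, 601,907 in favor — approved.
Class IV: 2/3 of 3717553 = 2478368.67, rounded up to 2478369; 2,478,369 required, 2,478,369 in favor — approved.

Approved — every class gave the required vote.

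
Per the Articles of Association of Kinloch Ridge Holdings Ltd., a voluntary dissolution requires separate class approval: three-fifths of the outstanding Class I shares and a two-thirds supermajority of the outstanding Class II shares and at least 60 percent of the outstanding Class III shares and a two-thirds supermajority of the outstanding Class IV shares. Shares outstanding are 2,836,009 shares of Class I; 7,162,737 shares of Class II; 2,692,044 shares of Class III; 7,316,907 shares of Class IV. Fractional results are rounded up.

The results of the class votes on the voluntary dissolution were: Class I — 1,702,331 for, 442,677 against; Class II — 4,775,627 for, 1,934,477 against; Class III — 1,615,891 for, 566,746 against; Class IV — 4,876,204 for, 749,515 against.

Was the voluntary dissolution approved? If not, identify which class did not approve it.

Not approved — the Class IV shares did not give the required vote.

Class I: 3/5 of 2836009 = 1701605.40, rounded up to 1701606; 1,701,606 required, 1,702,331 in favor — approved.
Class II: 2/3 of 7162737 = 4775158; 4,775,158 required, 4,775,627 in favor — approved.
Class III: 3/5 of 2692044 = 1615226.40, rounded up to 1615227; 1,615,227 required, 1,615,891 in favor — approved.
Class IV: 2/3 of 7316907 = 4877938; 4,877,938 required, 4,876,204 in favor — not approved.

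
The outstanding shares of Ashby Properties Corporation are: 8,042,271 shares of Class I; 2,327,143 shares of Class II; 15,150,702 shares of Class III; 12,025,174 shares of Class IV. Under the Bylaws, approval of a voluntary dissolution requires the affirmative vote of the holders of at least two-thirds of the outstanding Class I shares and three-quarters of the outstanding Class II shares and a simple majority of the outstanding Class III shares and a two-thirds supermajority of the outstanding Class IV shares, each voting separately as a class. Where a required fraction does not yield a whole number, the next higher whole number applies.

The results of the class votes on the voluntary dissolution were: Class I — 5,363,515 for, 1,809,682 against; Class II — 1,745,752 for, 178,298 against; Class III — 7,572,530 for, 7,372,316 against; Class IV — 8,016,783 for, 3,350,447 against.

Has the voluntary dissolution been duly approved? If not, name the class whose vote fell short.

Not approved — the Class III shares did not give the required vote.

Class I: 2/3 of 8042271 = 5361514; 5,361,514 required, 5,363,515 in favor — approved.
Class II: 3/4 of 2327143 = 1745357.25, rounded up to 1745358; 1,745,358 required, 1,745,752 in favor — approved.
Class III: a majority of 15150702 is 7575352; 7,575,352 required, 7,572,530 in favor — not approved.
Class IV: 2/3 of 12025174 = 8016782.67, rounded up to 8016783; 8,016,783 required, 8,016,783 in favor — approved.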